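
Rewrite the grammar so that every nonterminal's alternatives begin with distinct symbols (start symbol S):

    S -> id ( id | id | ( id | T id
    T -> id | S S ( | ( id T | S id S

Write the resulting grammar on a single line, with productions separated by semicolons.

S has alternatives sharing prefix 'id': factor to S → id S' with S' → ( id | ε.
T has alternatives sharing prefix 'S': factor to T → S T' with T' → S ( | id S.

S -> ( id | T id | id S'; T -> id | ( id T | S T'; S' -> ( id | epsilon; T' -> S ( | id S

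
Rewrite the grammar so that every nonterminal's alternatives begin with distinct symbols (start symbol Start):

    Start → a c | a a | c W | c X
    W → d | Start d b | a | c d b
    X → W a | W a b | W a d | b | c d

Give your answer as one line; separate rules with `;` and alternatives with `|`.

Start has alternatives sharing prefix 'a': factor to Start → a Start1 with Start1 → c | a.
Start has alternatives sharing prefix 'c': factor to Start → c Start2 with Start2 → W | X.
X has alternatives sharing prefix 'W a': factor to X → W a X1 with X1 → ε | b | d.

Start → a Start1 | c Start2; W → d | Start d b | a | c d b; X → b | c d | W a X1; Start1 → c | a; Start2 → W | X; X1 → ε | b | d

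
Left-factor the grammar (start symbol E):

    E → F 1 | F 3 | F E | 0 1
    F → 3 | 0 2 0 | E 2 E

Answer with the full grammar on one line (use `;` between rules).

E has alternatives sharing prefix 'F': factor to E → F E' with E' → 1 | 3 | E.

E → 0 1 | F E'; F → 3 | 0 2 0 | E 2 E; E' → 1 | 3 | E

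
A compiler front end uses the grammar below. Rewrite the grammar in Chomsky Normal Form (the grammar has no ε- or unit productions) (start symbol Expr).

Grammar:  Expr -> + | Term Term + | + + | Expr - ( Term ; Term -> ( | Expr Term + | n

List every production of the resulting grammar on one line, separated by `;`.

Introduce a nonterminal for each terminal appearing in a rule of length ≥ 2: X1 → +, X2 → -, X3 → (.
Binarize each right-hand side of length ≥ 3 by chaining fresh nonterminals (Y1, Y2, …): affected rules were Expr → Term Term X1; Expr → Expr X2 X3 Term; Term → Expr Term X1.

Expr -> + | Term Y1 | X1 X1 | Expr Y2; Term -> ( | Expr Y4 | n; X1 -> +; X2 -> -; X3 -> (; Y1 -> Term X1; Y2 -> X2 Y3; Y3 -> X3 Term; Y4 -> Term X1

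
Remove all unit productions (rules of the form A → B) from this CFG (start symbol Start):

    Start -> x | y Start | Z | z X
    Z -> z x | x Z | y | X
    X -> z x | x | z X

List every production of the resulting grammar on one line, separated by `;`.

Start -> z x | x Z | y | x | y Start | z X; Z -> z x | x Z | y | x | z X; X -> z x | x | z X

Unit pairs: Start ⇒* {X, Z}; Z ⇒* {X}.
Replace each nonterminal's rules with the union of the non-unit rules of every nonterminal it unit-derives.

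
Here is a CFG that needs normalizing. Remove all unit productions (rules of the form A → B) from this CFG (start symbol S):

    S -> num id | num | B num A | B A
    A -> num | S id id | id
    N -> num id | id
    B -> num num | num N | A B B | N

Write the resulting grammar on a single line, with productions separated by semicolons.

Unit pairs: B ⇒* {N}.
For every A with A ⇒* B via unit rules, add B's non-unit alternatives to A; then delete every rule of the form X → Y.

S -> num id | num | B num A | B A; A -> num | S id id | id; N -> num id | id; B -> num num | num N | A B B | num id | id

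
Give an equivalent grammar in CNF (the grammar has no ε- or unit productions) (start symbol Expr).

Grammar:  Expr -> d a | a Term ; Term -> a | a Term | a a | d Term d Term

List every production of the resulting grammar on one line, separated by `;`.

Introduce a nonterminal for each terminal appearing in a rule of length ≥ 2: X1 → d, X2 → a.
Binarize each right-hand side of length ≥ 3 by chaining fresh nonterminals (Y1, Y2, …): affected rules were Term → X1 Term X1 Term.

Expr -> X1 X2 | X2 Term; Term -> a | X2 Term | X2 X2 | X1 Y1; X1 -> d; X2 -> a; Y1 -> Term Y2; Y2 -> X1 Term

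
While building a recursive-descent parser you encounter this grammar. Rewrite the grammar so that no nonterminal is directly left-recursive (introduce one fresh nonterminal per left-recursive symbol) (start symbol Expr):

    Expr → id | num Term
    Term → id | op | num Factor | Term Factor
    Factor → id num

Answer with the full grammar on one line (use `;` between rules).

Expr → id | num Term; Term → id Term1 | op Term1 | num Factor Term1; Factor → id num; Term1 → Factor Term1 | ε

Left recursion appears on Term.
For Term: α = {Factor}, β = {id, op, num Factor}. Rewrite as Term → β Term1 and Term1 → α Term1 | ε.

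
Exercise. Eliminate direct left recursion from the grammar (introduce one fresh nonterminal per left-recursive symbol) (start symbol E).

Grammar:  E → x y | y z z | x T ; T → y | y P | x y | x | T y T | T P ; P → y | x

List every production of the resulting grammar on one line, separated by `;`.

E → x y | y z z | x T; T → y T' | y P T' | x y T' | x T'; P → y | x; T' → y T T' | P T' | ε

Directly left-recursive nonterminal: T.
For T: α = {y T, P}, β = {y, y P, x y, x}. Rewrite as T → β T' and T' → α T' | ε.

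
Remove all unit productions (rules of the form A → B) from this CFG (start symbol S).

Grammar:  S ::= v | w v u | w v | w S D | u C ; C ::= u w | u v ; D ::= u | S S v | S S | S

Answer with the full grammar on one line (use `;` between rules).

Unit pairs: D ⇒* {S}.
For every A with A ⇒* B via unit rules, add B's non-unit alternatives to A; then delete every rule of the form X → Y.

S ::= v | w v u | w v | w S D | u C; C ::= u w | u v; D ::= v | w v u | w v | w S D | u C | u | S S v | S S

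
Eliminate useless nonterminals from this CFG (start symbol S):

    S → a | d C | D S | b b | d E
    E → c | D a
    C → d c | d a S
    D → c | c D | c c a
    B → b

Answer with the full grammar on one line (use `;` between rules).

Generating nonterminals: {B, C, D, E, S}.
Reachable from S after that: {C, D, E, S}.
Removed useless symbols: {B} and every production mentioning them.

S → a | d C | D S | b b | d E; E → c | D a; C → d c | d a S; D → c | c D | c c a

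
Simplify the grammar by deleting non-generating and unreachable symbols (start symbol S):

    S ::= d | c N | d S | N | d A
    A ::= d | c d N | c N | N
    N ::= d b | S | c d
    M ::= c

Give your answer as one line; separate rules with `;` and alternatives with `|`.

S ::= d | c N | d S | N | d A; A ::= d | c d N | c N | N; N ::= d b | S | c d

Generating nonterminals: {A, M, N, S}.
Reachable from S after that: {A, N, S}.
Removed useless symbols: {M} and every production mentioning them.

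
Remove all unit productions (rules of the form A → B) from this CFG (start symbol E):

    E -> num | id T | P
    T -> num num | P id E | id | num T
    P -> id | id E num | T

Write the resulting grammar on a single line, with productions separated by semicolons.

E -> num | id T | id | id E num | num num | P id E | num T; T -> num num | P id E | id | num T; P -> id | id E num | num num | P id E | num T

Unit pairs: E ⇒* {P, T}; P ⇒* {T}.
For each unit pair (A, B), copy every non-unit production of B to A, then drop all unit productions.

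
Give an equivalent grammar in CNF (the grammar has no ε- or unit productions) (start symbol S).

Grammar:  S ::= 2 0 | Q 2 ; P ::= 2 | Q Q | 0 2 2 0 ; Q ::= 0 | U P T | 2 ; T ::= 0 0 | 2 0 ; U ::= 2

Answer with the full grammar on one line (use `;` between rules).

Introduce a nonterminal for each terminal appearing in a rule of length ≥ 2: X1 → 2, X2 → 0.
Binarize each right-hand side of length ≥ 3 by chaining fresh nonterminals (Y1, Y2, …): affected rules were P → X2 X1 X1 X2; Q → U P T.

S ::= X1 X2 | Q X1; P ::= 2 | Q Q | X2 Y1; Q ::= 0 | U Y3 | 2; T ::= X2 X2 | X1 X2; U ::= 2; X1 ::= 2; X2 ::= 0; Y1 ::= X1 Y2; Y2 ::= X1 X2; Y3 ::= P T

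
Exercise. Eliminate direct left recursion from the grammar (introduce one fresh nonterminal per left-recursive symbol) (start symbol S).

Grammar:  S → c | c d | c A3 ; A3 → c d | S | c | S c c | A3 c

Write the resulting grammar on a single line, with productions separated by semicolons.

S → c | c d | c A3; A3 → c d A3' | S A3' | c A3' | S c c A3'; A3' → c A3' | eps

Left recursion appears on A3.
For A3: α = {c}, β = {c d, S, c, S c c}. Rewrite as A3 → β A3' and A3' → α A3' | ε.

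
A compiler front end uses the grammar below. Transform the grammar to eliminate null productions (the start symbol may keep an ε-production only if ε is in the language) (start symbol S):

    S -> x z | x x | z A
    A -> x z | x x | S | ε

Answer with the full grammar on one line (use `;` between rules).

Nullable set = {A}.
ε ∉ L(G), so no ε-production is kept.
For each production, add variants omitting each subset of nullable occurrences: S → z A gives z A | z.

S -> x z | x x | z A | z; A -> x z | x x | S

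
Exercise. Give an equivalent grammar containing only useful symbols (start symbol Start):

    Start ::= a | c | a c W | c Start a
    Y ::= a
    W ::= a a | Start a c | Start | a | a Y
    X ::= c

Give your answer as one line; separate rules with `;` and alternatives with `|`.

Start ::= a | c | a c W | c Start a; Y ::= a; W ::= a a | Start a c | Start | a | a Y

Generating nonterminals: {Start, W, X, Y}.
Reachable from Start after that: {Start, W, Y}.
Removed useless symbols: {X} and every production mentioning them.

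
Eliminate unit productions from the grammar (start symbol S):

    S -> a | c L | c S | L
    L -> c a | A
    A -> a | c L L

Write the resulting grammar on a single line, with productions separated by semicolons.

Unit pairs: L ⇒* {A}; S ⇒* {A, L}.
Replace each nonterminal's rules with the union of the non-unit rules of every nonterminal it unit-derives.

S -> c a | a | c L | c S | c L L; L -> c a | a | c L L; A -> a | c L L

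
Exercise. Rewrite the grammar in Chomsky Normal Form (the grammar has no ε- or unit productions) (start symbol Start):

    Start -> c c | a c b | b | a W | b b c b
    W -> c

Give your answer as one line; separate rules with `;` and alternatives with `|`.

Start -> X1 X1 | X2 Y1 | b | X2 W | X3 Y2; W -> c; X1 -> c; X2 -> a; X3 -> b; Y1 -> X1 X3; Y2 -> X3 Y3; Y3 -> X1 X3

Introduce a nonterminal for each terminal appearing in a rule of length ≥ 2: X1 → c, X2 → a, X3 → b.
Binarize each right-hand side of length ≥ 3 by chaining fresh nonterminals (Y1, Y2, …): affected rules were Start → X2 X1 X3; Start → X3 X3 X1 X3.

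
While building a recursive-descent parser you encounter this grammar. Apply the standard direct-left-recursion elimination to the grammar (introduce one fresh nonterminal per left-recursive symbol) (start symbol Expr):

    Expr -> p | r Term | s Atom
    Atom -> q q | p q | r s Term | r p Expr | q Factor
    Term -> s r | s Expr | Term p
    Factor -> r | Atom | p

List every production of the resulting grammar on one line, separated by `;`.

Left recursion appears on Term.
For Term: α = {p}, β = {s r, s Expr}. Rewrite as Term → β Term1 and Term1 → α Term1 | ε.

Expr -> p | r Term | s Atom; Atom -> q q | p q | r s Term | r p Expr | q Factor; Term -> s r Term1 | s Expr Term1; Factor -> r | Atom | p; Term1 -> p Term1 | ε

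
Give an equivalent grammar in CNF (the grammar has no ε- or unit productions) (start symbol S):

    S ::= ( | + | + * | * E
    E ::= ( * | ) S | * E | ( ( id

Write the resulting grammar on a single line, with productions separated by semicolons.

S ::= ( | + | X1 X2 | X2 E; E ::= X3 X2 | X4 S | X2 E | X3 Y1; X1 ::= +; X2 ::= *; X3 ::= (; X4 ::= ); X5 ::= id; Y1 ::= X3 X5

Introduce a nonterminal for each terminal appearing in a rule of length ≥ 2: X1 → +, X2 → *, X3 → (, X4 → ), X5 → id.
Binarize each right-hand side of length ≥ 3 by chaining fresh nonterminals (Y1, Y2, …): affected rules were E → X3 X3 X5.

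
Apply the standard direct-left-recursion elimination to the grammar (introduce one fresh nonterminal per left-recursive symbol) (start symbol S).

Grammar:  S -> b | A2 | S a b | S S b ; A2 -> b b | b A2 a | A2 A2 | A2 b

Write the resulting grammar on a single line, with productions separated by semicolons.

S -> b S' | A2 S'; A2 -> b b A2' | b A2 a A2'; S' -> a b S' | S b S' | ε; A2' -> A2 A2' | b A2' | ε

Left recursion appears on S, A2.
For S: α = {a b, S b}, β = {b, A2}. Rewrite as S → β S' and S' → α S' | ε.
For A2: α = {A2, b}, β = {b b, b A2 a}. Rewrite as A2 → β A2' and A2' → α A2' | ε.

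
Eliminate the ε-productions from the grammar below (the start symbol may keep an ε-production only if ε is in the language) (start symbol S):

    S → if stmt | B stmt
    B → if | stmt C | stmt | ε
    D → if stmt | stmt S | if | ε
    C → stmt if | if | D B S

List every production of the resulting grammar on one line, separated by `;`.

Nullable set = {B, D}.
ε ∉ L(G), so no ε-production is kept.
Add the nullable-subset variants: S → B stmt gives B stmt | stmt. C → D B S gives D B S | D S | B S | S.

S → if stmt | B stmt | stmt; B → if | stmt C | stmt; D → if stmt | stmt S | if; C → stmt if | if | D B S | D S | B S | S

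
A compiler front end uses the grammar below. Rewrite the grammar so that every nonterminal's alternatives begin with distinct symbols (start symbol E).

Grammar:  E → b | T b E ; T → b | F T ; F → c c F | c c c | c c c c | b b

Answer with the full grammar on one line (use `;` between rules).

E → b | T b E; T → b | F T; F → b b | c c F'; F' → F | c F''; F'' → epsilon | c

F has alternatives sharing prefix 'c c': factor to F → c c F' with F' → F | c | c c.
F' has alternatives sharing prefix 'c': factor to F' → c F'' with F'' → ε | c.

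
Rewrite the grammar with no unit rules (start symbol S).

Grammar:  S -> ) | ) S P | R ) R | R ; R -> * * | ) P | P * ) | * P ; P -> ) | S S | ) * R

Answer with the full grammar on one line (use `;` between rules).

Unit pairs: S ⇒* {R}.
For each unit pair (A, B), copy every non-unit production of B to A, then drop all unit productions.

S -> ) | ) S P | R ) R | * * | ) P | P * ) | * P; R -> * * | ) P | P * ) | * P; P -> ) | S S | ) * R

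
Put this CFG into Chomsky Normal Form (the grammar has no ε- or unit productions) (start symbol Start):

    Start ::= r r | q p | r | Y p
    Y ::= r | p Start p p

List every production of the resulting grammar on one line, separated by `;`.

Start ::= X1 X1 | X2 X3 | r | Y X3; Y ::= r | X3 Y1; X1 ::= r; X2 ::= q; X3 ::= p; Y1 ::= Start Y2; Y2 ::= X3 X3

Introduce a nonterminal for each terminal appearing in a rule of length ≥ 2: X1 → r, X2 → q, X3 → p.
Binarize each right-hand side of length ≥ 3 by chaining fresh nonterminals (Y1, Y2, …): affected rules were Y → X3 Start X3 X3.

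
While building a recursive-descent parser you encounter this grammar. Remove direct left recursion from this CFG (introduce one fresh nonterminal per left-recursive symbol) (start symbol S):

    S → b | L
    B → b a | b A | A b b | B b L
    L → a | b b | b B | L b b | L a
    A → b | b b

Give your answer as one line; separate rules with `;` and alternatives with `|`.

S → b | L; B → b a B' | b A B' | A b b B'; L → a L' | b b L' | b B L'; A → b | b b; B' → b L B' | ε; L' → b b L' | a L' | ε

Directly left-recursive nonterminals: B, L.
For B: α = {b L}, β = {b a, b A, A b b}. Rewrite as B → β B' and B' → α B' | ε.
For L: α = {b b, a}, β = {a, b b, b B}. Rewrite as L → β L' and L' → α L' | ε.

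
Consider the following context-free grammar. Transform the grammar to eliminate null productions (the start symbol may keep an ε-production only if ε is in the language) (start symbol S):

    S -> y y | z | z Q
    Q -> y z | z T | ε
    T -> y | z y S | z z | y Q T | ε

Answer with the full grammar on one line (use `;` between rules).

S -> y y | z | z Q; Q -> y z | z T | z; T -> y | z y S | z z | y Q T | y Q | y T

Nullable nonterminals: {Q, T}.
ε ∉ L(G), so no ε-production is kept.
Add the nullable-subset variants: Q → z T gives z T | z. T → y Q T gives y Q T | y Q | y T.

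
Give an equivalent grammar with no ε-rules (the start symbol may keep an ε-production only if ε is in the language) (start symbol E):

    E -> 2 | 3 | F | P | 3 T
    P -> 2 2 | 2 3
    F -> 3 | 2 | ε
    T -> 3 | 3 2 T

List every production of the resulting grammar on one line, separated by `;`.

The nullable symbols are {E, F}.
ε ∈ L(G) since E is nullable, so keep E → ε.

E -> 2 | 3 | F | P | 3 T | ε; P -> 2 2 | 2 3; F -> 3 | 2; T -> 3 | 3 2 T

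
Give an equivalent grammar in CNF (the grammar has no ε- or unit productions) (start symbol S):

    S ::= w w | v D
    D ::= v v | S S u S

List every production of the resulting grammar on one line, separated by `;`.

Introduce a nonterminal for each terminal appearing in a rule of length ≥ 2: X1 → w, X2 → v, X3 → u.
Binarize each right-hand side of length ≥ 3 by chaining fresh nonterminals (Y1, Y2, …): affected rules were D → S S X3 S.

S ::= X1 X1 | X2 D; D ::= X2 X2 | S Y1; X1 ::= w; X2 ::= v; X3 ::= u; Y1 ::= S Y2; Y2 ::= X3 S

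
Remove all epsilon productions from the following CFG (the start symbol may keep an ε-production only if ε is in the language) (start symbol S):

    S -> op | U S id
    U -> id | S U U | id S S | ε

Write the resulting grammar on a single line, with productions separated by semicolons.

S -> op | U S id | S id; U -> id | S U U | S U | S | id S S

The nullable symbols are {U}.
ε ∉ L(G), so no ε-production is kept.
Expand every rule over subsets of its nullable positions: S → U S id gives U S id | S id. U → S U U gives S U U | S U | S.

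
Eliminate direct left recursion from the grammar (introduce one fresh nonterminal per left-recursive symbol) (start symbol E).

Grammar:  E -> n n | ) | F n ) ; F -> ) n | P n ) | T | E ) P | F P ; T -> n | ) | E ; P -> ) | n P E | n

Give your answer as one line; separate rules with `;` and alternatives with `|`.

E -> n n | ) | F n ); F -> ) n F' | P n ) F' | T F' | E ) P F'; T -> n | ) | E; P -> ) | n P E | n; F' -> P F' | ε

Directly left-recursive nonterminal: F.
For F: α = {P}, β = {) n, P n ), T, E ) P}. Rewrite as F → β F' and F' → α F' | ε.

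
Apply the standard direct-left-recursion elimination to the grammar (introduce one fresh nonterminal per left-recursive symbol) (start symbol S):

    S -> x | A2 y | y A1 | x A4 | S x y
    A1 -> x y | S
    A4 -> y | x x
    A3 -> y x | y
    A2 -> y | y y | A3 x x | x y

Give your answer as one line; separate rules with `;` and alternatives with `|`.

Left recursion appears on S.
For S: α = {x y}, β = {x, A2 y, y A1, x A4}. Rewrite as S → β S' and S' → α S' | ε.

S -> x S' | A2 y S' | y A1 S' | x A4 S'; A1 -> x y | S; A4 -> y | x x; A3 -> y x | y; A2 -> y | y y | A3 x x | x y; S' -> x y S' | ε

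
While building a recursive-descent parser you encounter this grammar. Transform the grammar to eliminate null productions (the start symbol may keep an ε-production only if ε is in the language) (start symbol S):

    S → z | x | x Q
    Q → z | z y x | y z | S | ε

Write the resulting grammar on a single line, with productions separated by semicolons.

Nullable nonterminals: {Q}.
ε ∉ L(G), so no ε-production is kept.

S → z | x | x Q; Q → z | z y x | y z | S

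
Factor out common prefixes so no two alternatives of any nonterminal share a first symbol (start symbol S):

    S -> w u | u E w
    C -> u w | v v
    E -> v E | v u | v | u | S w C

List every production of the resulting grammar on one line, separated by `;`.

E has alternatives sharing prefix 'v': factor to E → v E' with E' → E | u | ε.

S -> w u | u E w; C -> u w | v v; E -> u | S w C | v E'; E' -> E | u | ε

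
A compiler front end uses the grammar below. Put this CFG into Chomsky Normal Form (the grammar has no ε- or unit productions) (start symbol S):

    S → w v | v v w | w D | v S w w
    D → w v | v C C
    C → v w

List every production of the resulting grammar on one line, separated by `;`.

S → X1 X2 | X2 Y1 | X1 D | X2 Y2; D → X1 X2 | X2 Y4; C → X2 X1; X1 → w; X2 → v; Y1 → X2 X1; Y2 → S Y3; Y3 → X1 X1; Y4 → C C

Introduce a nonterminal for each terminal appearing in a rule of length ≥ 2: X1 → w, X2 → v.
Binarize each right-hand side of length ≥ 3 by chaining fresh nonterminals (Y1, Y2, …): affected rules were S → X2 X2 X1; S → X2 S X1 X1; D → X2 C C.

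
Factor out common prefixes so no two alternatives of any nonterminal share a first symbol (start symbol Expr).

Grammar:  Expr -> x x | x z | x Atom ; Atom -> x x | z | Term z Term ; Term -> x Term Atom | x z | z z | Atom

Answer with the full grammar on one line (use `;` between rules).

Expr has alternatives sharing prefix 'x': factor to Expr → x Expr1 with Expr1 → x | z | Atom.
Term has alternatives sharing prefix 'x': factor to Term → x Term1 with Term1 → Term Atom | z.

Expr -> x Expr1; Atom -> x x | z | Term z Term; Term -> z z | Atom | x Term1; Expr1 -> x | z | Atom; Term1 -> Term Atom | z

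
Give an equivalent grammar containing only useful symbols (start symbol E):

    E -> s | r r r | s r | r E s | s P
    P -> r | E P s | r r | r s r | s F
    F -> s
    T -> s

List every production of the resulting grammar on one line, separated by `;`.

E -> s | r r r | s r | r E s | s P; P -> r | E P s | r r | r s r | s F; F -> s

Generating nonterminals: {E, F, P, T}.
Reachable from E after that: {E, F, P}.
Removed useless symbols: {T} and every production mentioning them.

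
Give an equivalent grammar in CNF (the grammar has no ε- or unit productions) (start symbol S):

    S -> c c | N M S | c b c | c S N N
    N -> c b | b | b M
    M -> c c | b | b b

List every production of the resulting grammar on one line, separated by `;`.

Introduce a nonterminal for each terminal appearing in a rule of length ≥ 2: X1 → c, X2 → b.
Binarize each right-hand side of length ≥ 3 by chaining fresh nonterminals (Y1, Y2, …): affected rules were S → N M S; S → X1 X2 X1; S → X1 S N N.

S -> X1 X1 | N Y1 | X1 Y2 | X1 Y3; N -> X1 X2 | b | X2 M; M -> X1 X1 | b | X2 X2; X1 -> c; X2 -> b; Y1 -> M S; Y2 -> X2 X1; Y3 -> S Y4; Y4 -> N N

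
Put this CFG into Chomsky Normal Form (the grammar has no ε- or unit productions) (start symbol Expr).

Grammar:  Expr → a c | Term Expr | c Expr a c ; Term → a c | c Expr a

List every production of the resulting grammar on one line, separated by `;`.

Introduce a nonterminal for each terminal appearing in a rule of length ≥ 2: X1 → a, X2 → c.
Binarize each right-hand side of length ≥ 3 by chaining fresh nonterminals (Y1, Y2, …): affected rules were Expr → X2 Expr X1 X2; Term → X2 Expr X1.

Expr → X1 X2 | Term Expr | X2 Y1; Term → X1 X2 | X2 Y3; X1 → a; X2 → c; Y1 → Expr Y2; Y2 → X1 X2; Y3 → Expr X1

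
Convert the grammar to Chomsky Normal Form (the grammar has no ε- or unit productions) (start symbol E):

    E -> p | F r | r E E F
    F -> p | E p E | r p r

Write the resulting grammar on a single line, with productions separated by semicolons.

Introduce a nonterminal for each terminal appearing in a rule of length ≥ 2: X1 → r, X2 → p.
Binarize each right-hand side of length ≥ 3 by chaining fresh nonterminals (Y1, Y2, …): affected rules were E → X1 E E F; F → E X2 E; F → X1 X2 X1.

E -> p | F X1 | X1 Y1; F -> p | E Y3 | X1 Y4; X1 -> r; X2 -> p; Y1 -> E Y2; Y2 -> E F; Y3 -> X2 E; Y4 -> X2 X1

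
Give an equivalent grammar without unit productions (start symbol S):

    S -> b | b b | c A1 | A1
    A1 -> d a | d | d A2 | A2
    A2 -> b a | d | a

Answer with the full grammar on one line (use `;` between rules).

Unit pairs: A1 ⇒* {A2}; S ⇒* {A1, A2}.
For each unit pair (A, B), copy every non-unit production of B to A, then drop all unit productions.

S -> b a | d | a | d a | d A2 | b | b b | c A1; A1 -> b a | d | a | d a | d A2; A2 -> b a | d | a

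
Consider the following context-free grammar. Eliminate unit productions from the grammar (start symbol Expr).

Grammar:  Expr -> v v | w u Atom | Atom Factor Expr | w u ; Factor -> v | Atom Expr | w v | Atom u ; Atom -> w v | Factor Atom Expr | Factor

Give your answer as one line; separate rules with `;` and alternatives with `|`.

Unit pairs: Atom ⇒* {Factor}.
For each unit pair (A, B), copy every non-unit production of B to A, then drop all unit productions.

Expr -> v v | w u Atom | Atom Factor Expr | w u; Factor -> v | Atom Expr | w v | Atom u; Atom -> w v | Factor Atom Expr | v | Atom Expr | Atom u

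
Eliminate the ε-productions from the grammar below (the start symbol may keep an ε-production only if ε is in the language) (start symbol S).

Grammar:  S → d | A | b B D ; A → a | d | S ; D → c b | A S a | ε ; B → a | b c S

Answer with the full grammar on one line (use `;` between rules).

S → d | A | b B D | b B; A → a | d | S; D → c b | A S a; B → a | b c S

Nullable nonterminals: {D}.
ε ∉ L(G), so no ε-production is kept.
For each production, add variants omitting each subset of nullable occurrences: S → b B D gives b B D | b B.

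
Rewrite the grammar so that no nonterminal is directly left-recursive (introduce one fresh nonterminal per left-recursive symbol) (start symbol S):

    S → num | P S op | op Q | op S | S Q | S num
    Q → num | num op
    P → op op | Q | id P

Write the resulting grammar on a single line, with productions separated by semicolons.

Left recursion appears on S.
For S: α = {Q, num}, β = {num, P S op, op Q, op S}. Rewrite as S → β S' and S' → α S' | ε.

S → num S' | P S op S' | op Q S' | op S S'; Q → num | num op; P → op op | Q | id P; S' → Q S' | num S' | ε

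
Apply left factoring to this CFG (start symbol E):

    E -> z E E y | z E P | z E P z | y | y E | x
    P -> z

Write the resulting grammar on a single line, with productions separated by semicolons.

E -> x | z E E' | y E''; P -> z; E' -> E y | P E'''; E'' -> ε | E; E''' -> ε | z

E has alternatives sharing prefix 'z E': factor to E → z E E' with E' → E y | P | P z.
E has alternatives sharing prefix 'y': factor to E → y E'' with E'' → ε | E.
E' has alternatives sharing prefix 'P': factor to E' → P E''' with E''' → ε | z.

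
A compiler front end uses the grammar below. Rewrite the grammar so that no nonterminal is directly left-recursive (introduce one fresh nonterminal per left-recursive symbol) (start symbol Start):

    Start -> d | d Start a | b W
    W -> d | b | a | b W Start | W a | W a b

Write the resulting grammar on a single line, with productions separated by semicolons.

Left recursion appears on W.
For W: α = {a, a b}, β = {d, b, a, b W Start}. Rewrite as W → β W1 and W1 → α W1 | ε.

Start -> d | d Start a | b W; W -> d W1 | b W1 | a W1 | b W Start W1; W1 -> a W1 | a b W1 | ε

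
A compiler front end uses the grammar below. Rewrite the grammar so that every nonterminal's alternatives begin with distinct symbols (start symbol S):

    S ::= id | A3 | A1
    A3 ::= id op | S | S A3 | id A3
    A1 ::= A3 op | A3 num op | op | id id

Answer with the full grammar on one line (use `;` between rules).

A3 has alternatives sharing prefix 'id': factor to A3 → id A3' with A3' → op | A3.
A3 has alternatives sharing prefix 'S': factor to A3 → S A3'' with A3'' → ε | A3.
A1 has alternatives sharing prefix 'A3': factor to A1 → A3 A1' with A1' → op | num op.

S ::= id | A3 | A1; A3 ::= id A3' | S A3''; A1 ::= op | id id | A3 A1'; A3' ::= op | A3; A3'' ::= ε | A3; A1' ::= op | num op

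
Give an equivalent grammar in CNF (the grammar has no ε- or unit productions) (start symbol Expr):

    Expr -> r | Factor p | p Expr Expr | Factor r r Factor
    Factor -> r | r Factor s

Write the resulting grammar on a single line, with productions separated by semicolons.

Expr -> r | Factor X1 | X1 Y1 | Factor Y2; Factor -> r | X2 Y4; X1 -> p; X2 -> r; X3 -> s; Y1 -> Expr Expr; Y2 -> X2 Y3; Y3 -> X2 Factor; Y4 -> Factor X3

Introduce a nonterminal for each terminal appearing in a rule of length ≥ 2: X1 → p, X2 → r, X3 → s.
Binarize each right-hand side of length ≥ 3 by chaining fresh nonterminals (Y1, Y2, …): affected rules were Expr → X1 Expr Expr; Expr → Factor X2 X2 Factor; Factor → X2 Factor X3.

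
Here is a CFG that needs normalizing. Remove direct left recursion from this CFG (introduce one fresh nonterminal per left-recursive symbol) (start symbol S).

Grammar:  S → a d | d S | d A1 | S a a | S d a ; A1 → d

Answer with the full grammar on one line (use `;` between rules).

S → a d S' | d S S' | d A1 S'; A1 → d; S' → a a S' | d a S' | ε

Directly left-recursive nonterminal: S.
For S: α = {a a, d a}, β = {a d, d S, d A1}. Rewrite as S → β S' and S' → α S' | ε.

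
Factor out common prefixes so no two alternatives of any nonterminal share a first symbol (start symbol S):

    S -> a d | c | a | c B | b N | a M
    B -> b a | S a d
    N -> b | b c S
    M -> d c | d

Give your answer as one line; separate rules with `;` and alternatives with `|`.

S has alternatives sharing prefix 'a': factor to S → a S' with S' → d | ε | M.
S has alternatives sharing prefix 'c': factor to S → c S'' with S'' → ε | B.
N has alternatives sharing prefix 'b': factor to N → b N' with N' → ε | c S.
M has alternatives sharing prefix 'd': factor to M → d M' with M' → c | ε.

S -> b N | a S' | c S''; B -> b a | S a d; N -> b N'; M -> d M'; S' -> d | ε | M; S'' -> ε | B; N' -> ε | c S; M' -> c | ε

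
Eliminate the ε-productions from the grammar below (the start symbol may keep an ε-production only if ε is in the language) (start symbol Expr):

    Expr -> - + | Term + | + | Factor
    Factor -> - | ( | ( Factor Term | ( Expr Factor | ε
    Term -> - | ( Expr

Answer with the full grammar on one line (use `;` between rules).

Expr -> - + | Term + | + | Factor | ε; Factor -> - | ( | ( Factor Term | ( Term | ( Expr Factor | ( Expr | ( Factor; Term -> - | ( Expr | (

Nullable set = {Expr, Factor}.
ε ∈ L(G) since Expr is nullable, so keep Expr → ε.
Expand every rule over subsets of its nullable positions: Factor → ( Factor Term gives ( Factor Term | ( Term. Factor → ( Expr Factor gives ( Expr Factor | ( Expr | ( Factor. Term → ( Expr gives ( Expr | (.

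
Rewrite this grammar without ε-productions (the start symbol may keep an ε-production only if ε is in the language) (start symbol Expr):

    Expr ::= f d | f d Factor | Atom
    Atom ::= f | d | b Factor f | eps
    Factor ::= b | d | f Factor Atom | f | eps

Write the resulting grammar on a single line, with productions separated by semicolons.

Nullable nonterminals: {Atom, Expr, Factor}.
ε ∈ L(G) since Expr is nullable, so keep Expr → ε.
Add the nullable-subset variants: Atom → b Factor f gives b Factor f | b f. Factor → f Factor Atom gives f Factor Atom | f Factor | f Atom | f.

Expr ::= f d | f d Factor | Atom | ε; Atom ::= f | d | b Factor f | b f; Factor ::= b | d | f Factor Atom | f Factor | f Atom | f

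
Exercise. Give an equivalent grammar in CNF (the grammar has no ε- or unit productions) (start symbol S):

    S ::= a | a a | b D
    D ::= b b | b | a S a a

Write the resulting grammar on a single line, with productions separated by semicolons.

Introduce a nonterminal for each terminal appearing in a rule of length ≥ 2: X1 → a, X2 → b.
Binarize each right-hand side of length ≥ 3 by chaining fresh nonterminals (Y1, Y2, …): affected rules were D → X1 S X1 X1.

S ::= a | X1 X1 | X2 D; D ::= X2 X2 | b | X1 Y1; X1 ::= a; X2 ::= b; Y1 ::= S Y2; Y2 ::= X1 X1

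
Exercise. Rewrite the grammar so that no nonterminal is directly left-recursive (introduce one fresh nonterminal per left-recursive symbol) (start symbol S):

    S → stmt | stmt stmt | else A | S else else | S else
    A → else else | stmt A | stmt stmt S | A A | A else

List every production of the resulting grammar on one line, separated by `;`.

S, A are directly left-recursive.
For S: α = {else else, else}, β = {stmt, stmt stmt, else A}. Rewrite as S → β S' and S' → α S' | ε.
For A: α = {A, else}, β = {else else, stmt A, stmt stmt S}. Rewrite as A → β A' and A' → α A' | ε.

S → stmt S' | stmt stmt S' | else A S'; A → else else A' | stmt A A' | stmt stmt S A'; S' → else else S' | else S' | ε; A' → A A' | else A' | ε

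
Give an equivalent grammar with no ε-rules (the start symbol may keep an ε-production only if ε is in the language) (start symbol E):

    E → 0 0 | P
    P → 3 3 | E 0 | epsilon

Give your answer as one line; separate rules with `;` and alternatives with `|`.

E → 0 0 | P | epsilon; P → 3 3 | E 0 | 0

Nullable nonterminals: {E, P}.
ε ∈ L(G) since E is nullable, so keep E → ε.
For each production, add variants omitting each subset of nullable occurrences: P → E 0 gives E 0 | 0.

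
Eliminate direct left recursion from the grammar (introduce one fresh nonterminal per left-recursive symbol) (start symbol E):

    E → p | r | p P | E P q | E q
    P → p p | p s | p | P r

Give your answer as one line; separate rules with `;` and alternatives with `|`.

E → p E' | r E' | p P E'; P → p p P' | p s P' | p P'; E' → P q E' | q E' | ε; P' → r P' | ε

E, P are directly left-recursive.
For E: α = {P q, q}, β = {p, r, p P}. Rewrite as E → β E' and E' → α E' | ε.
For P: α = {r}, β = {p p, p s, p}. Rewrite as P → β P' and P' → α P' | ε.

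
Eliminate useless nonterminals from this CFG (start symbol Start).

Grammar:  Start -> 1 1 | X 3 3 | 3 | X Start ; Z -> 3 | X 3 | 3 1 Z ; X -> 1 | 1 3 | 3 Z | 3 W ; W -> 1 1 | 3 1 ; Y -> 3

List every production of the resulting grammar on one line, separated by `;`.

Generating nonterminals: {Start, W, X, Y, Z}.
Reachable from Start after that: {Start, W, X, Z}.
Removed useless symbols: {Y} and every production mentioning them.

Start -> 1 1 | X 3 3 | 3 | X Start; Z -> 3 | X 3 | 3 1 Z; X -> 1 | 1 3 | 3 Z | 3 W; W -> 1 1 | 3 1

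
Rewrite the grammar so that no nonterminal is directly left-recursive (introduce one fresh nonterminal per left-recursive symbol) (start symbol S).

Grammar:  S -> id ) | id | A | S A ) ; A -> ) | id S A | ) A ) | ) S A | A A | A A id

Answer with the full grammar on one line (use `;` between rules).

S, A are directly left-recursive.
For S: α = {A )}, β = {id ), id, A}. Rewrite as S → β S' and S' → α S' | ε.
For A: α = {A, A id}, β = {), id S A, ) A ), ) S A}. Rewrite as A → β A' and A' → α A' | ε.

S -> id ) S' | id S' | A S'; A -> ) A' | id S A A' | ) A ) A' | ) S A A'; S' -> A ) S' | eps; A' -> A A' | A id A' | eps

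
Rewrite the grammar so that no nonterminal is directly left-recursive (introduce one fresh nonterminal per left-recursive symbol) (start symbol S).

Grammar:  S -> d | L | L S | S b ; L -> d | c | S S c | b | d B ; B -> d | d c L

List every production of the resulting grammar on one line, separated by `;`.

S -> d S' | L S' | L S S'; L -> d | c | S S c | b | d B; B -> d | d c L; S' -> b S' | ε

S is directly left-recursive.
For S: α = {b}, β = {d, L, L S}. Rewrite as S → β S' and S' → α S' | ε.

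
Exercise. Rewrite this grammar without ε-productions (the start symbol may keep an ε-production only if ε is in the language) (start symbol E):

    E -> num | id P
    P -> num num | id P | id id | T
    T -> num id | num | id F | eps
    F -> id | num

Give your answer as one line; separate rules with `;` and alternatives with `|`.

E -> num | id P | id; P -> num num | id P | id | id id | T; T -> num id | num | id F; F -> id | num

Nullable nonterminals: {P, T}.
ε ∉ L(G), so no ε-production is kept.
Add the nullable-subset variants: E → id P gives id P | id. P → id P gives id P | id.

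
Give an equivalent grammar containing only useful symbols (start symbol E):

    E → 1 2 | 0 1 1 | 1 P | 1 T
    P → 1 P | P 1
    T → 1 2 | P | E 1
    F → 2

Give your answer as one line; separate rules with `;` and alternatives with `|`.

E → 1 2 | 0 1 1 | 1 T; T → 1 2 | E 1

Generating nonterminals: {E, F, T}.
Reachable from E after that: {E, T}.
Removed useless symbols: {F, P} and every production mentioning them.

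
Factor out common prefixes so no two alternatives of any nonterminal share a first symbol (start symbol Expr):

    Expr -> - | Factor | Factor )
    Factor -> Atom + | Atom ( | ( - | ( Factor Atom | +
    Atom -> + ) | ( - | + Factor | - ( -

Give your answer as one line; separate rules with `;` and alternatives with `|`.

Expr -> - | Factor Expr1; Factor -> + | Atom Factor1 | ( Factor2; Atom -> ( - | - ( - | + Atom1; Expr1 -> ε | ); Factor1 -> + | (; Factor2 -> - | Factor Atom; Atom1 -> ) | Factor

Expr has alternatives sharing prefix 'Factor': factor to Expr → Factor Expr1 with Expr1 → ε | ).
Factor has alternatives sharing prefix 'Atom': factor to Factor → Atom Factor1 with Factor1 → + | (.
Factor has alternatives sharing prefix '(': factor to Factor → ( Factor2 with Factor2 → - | Factor Atom.
Atom has alternatives sharing prefix '+': factor to Atom → + Atom1 with Atom1 → ) | Factor.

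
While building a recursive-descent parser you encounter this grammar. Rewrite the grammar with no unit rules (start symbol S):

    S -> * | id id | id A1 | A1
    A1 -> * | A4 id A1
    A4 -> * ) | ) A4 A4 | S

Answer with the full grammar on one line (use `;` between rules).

Unit pairs: A4 ⇒* {A1, S}; S ⇒* {A1}.
Replace each nonterminal's rules with the union of the non-unit rules of every nonterminal it unit-derives.

S -> * | A4 id A1 | id id | id A1; A1 -> * | A4 id A1; A4 -> * ) | ) A4 A4 | * | A4 id A1 | id id | id A1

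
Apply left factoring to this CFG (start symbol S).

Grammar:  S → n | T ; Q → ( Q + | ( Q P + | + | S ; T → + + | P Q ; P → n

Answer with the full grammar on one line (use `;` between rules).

Q has alternatives sharing prefix '( Q': factor to Q → ( Q Q' with Q' → + | P +.

S → n | T; Q → + | S | ( Q Q'; T → + + | P Q; P → n; Q' → + | P +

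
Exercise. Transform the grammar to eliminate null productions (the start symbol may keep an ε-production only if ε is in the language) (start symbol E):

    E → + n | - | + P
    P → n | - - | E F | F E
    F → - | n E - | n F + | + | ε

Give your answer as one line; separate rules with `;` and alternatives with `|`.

Nullable nonterminals: {F}.
ε ∉ L(G), so no ε-production is kept.
For each production, add variants omitting each subset of nullable occurrences: P → E F gives E F | E. F → n F + gives n F + | n +.

E → + n | - | + P; P → n | - - | E F | E | F E; F → - | n E - | n F + | n + | +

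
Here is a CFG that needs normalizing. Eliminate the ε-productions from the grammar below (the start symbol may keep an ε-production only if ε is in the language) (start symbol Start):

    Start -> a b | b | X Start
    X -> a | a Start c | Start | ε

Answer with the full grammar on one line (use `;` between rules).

Nullable nonterminals: {X}.
ε ∉ L(G), so no ε-production is kept.

Start -> a b | b | X Start; X -> a | a Start c | Start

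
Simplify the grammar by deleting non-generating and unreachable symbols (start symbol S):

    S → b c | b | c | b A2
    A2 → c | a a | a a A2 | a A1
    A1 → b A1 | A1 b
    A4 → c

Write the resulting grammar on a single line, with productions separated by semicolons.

S → b c | b | c | b A2; A2 → c | a a | a a A2

Generating nonterminals: {A2, A4, S}.
Reachable from S after that: {A2, S}.
Removed useless symbols: {A1, A4} and every production mentioning them.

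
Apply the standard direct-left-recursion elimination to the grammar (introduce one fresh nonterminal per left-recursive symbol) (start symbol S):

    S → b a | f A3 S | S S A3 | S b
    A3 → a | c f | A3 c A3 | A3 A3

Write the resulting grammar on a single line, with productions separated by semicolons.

Left recursion appears on S, A3.
For S: α = {S A3, b}, β = {b a, f A3 S}. Rewrite as S → β S' and S' → α S' | ε.
For A3: α = {c A3, A3}, β = {a, c f}. Rewrite as A3 → β A3' and A3' → α A3' | ε.

S → b a S' | f A3 S S'; A3 → a A3' | c f A3'; S' → S A3 S' | b S' | ε; A3' → c A3 A3' | A3 A3' | ε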